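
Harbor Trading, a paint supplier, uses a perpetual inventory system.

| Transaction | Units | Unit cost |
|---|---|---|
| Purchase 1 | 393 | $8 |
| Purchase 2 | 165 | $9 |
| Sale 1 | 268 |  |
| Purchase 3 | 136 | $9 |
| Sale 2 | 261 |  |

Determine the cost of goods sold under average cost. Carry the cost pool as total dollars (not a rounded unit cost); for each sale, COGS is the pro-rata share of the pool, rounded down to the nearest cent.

After Purchase 1: 393 on hand, pool $3,144.00 (≈ $8.0000 each)
After Purchase 2: 558 on hand, pool $4,629.00 (≈ $8.2957 each)
Sale 1, sell 268: 268/558 × $4,629.00 → $2,223.24
After Purchase 3: 426 on hand, pool $3,629.76 (≈ $8.5206 each)
Sale 2, sell 261: 261/426 × $3,629.76 → $2,223.86
Total COGS = $2,223.24 + $2,223.86 = $4,447.10
Ending inventory (cost pool remaining) = $1,405.90

COGS = $4,447.10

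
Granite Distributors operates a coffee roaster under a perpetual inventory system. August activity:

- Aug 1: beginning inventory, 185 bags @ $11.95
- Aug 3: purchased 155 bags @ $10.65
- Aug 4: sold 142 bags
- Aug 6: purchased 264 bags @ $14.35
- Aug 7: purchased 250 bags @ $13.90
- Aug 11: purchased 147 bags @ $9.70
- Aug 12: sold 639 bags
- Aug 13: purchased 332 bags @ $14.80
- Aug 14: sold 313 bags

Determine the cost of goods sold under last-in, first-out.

Aug 4, 142 sold [LIFO — newest first]: 142 @ $10.65 = $1,512.30
Aug 12, 639 sold [LIFO — newest first]: 147 @ $9.70 + 250 @ $13.90 + 242 @ $14.35 = $8,373.60
Aug 14, 313 sold [LIFO — newest first]: 313 @ $14.80 = $4,632.40
Total COGS = $1,512.30 + $8,373.60 + $4,632.40 = $14,518.30
Ending inventory: 185 @ $11.95 + 13 @ $10.65 + 22 @ $14.35 + 19 @ $14.80 = $2,946.10
Check: goods available $17,464.40 = COGS $14,518.30 + ending $2,946.10

COGS = $14,518.30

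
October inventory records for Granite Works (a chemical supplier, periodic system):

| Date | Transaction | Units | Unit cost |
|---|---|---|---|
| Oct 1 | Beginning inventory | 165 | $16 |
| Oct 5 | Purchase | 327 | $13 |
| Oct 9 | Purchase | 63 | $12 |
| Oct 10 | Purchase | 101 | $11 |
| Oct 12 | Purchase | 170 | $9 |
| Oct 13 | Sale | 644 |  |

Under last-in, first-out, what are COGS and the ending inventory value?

COGS = $7,427; ending inventory = $2,861

Oct 13, 644 sold [LIFO — newest first]: 170 @ $9 + 101 @ $11 + 63 @ $12 + 310 @ $13 = $7,427
Ending inventory: 165 @ $16 + 17 @ $13 = $2,861
Check: goods available $10,288 = COGS $7,427 + ending $2,861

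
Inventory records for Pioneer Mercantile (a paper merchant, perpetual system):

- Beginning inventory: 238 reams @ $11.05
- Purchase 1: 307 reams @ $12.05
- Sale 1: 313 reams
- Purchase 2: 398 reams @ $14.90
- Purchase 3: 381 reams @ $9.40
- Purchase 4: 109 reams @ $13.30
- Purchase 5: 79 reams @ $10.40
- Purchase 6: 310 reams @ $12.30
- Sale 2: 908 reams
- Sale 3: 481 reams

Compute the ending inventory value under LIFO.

Sale 1 (313) [LIFO — newest first]: 307 @ $12.05 + 6 @ $11.05 = $3,765.65
Sale 2 (908) [LIFO — newest first]: 310 @ $12.30 + 79 @ $10.40 + 109 @ $13.30 + 381 @ $9.40 + 29 @ $14.90 = $10,097.80
Sale 3 (481) [LIFO — newest first]: 369 @ $14.90 + 112 @ $11.05 = $6,735.70
Total COGS = $3,765.65 + $10,097.80 + $6,735.70 = $20,599.15
Ending inventory: 120 @ $11.05 = $1,326.00

Ending inventory = $1,326.00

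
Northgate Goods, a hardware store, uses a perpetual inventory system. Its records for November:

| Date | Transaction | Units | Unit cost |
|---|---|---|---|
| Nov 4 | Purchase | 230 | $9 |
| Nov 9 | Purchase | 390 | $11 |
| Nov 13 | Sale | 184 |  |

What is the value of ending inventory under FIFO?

Ending inventory = $4,704

Nov 13, 184 sold [FIFO — oldest first]: 184 @ $9 = $1,656
Ending inventory: 46 @ $9 + 390 @ $11 = $4,704
Check: goods available $6,360 = COGS $1,656 + ending $4,704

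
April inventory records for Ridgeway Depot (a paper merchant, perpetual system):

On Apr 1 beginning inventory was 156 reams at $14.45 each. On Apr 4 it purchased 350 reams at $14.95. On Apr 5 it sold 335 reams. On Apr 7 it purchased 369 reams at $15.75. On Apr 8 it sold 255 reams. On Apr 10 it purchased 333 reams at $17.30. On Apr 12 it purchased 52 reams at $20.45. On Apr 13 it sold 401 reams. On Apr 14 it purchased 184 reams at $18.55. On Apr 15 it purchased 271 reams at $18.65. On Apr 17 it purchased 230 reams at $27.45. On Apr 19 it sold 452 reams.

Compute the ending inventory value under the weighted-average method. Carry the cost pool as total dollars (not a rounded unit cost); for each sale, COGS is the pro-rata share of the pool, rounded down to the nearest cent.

After Apr 1: 156 on hand, pool $2,254.20 (≈ $14.4500 each)
After Apr 4: 506 on hand, pool $7,486.70 (≈ $14.7958 each)
Apr 5, sell 335: 335/506 × $7,486.70 → $4,956.60
After Apr 7: 540 on hand, pool $8,341.85 (≈ $15.4479 each)
Apr 8, sell 255: 255/540 × $8,341.85 → $3,939.20
After Apr 10: 618 on hand, pool $10,163.55 (≈ $16.4459 each)
After Apr 12: 670 on hand, pool $11,226.95 (≈ $16.7566 each)
Apr 13, sell 401: 401/670 × $11,226.95 → $6,719.41
After Apr 14: 453 on hand, pool $7,920.74 (≈ $17.4851 each)
After Apr 15: 724 on hand, pool $12,974.89 (≈ $17.9211 each)
After Apr 17: 954 on hand, pool $19,288.39 (≈ $20.2184 each)
Apr 19, sell 452: 452/954 × $19,288.39 → $9,138.73
Total COGS = $4,956.60 + $3,939.20 + $6,719.41 + $9,138.73 = $24,753.94
Ending inventory (cost pool remaining) = $10,149.66

Ending inventory = $10,149.66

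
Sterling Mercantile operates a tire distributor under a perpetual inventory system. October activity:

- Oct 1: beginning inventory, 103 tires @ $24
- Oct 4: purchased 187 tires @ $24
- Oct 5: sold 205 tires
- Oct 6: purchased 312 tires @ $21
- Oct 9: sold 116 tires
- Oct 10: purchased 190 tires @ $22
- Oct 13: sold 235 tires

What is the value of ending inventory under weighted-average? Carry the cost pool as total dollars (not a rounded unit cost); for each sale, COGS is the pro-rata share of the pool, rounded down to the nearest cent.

Ending inventory = $5,141.65

After Oct 1: 103 on hand, pool $2,472.00 (≈ $24.0000 each)
After Oct 4: 290 on hand, pool $6,960.00 (≈ $24.0000 each)
Oct 5, sell 205: 205/290 × $6,960.00 → $4,920.00
After Oct 6: 397 on hand, pool $8,592.00 (≈ $21.6423 each)
Oct 9, sell 116: 116/397 × $8,592.00 → $2,510.50
After Oct 10: 471 on hand, pool $10,261.50 (≈ $21.7866 each)
Oct 13, sell 235: 235/471 × $10,261.50 → $5,119.85
Total COGS = $4,920.00 + $2,510.50 + $5,119.85 = $12,550.35
Ending inventory (cost pool remaining) = $5,141.65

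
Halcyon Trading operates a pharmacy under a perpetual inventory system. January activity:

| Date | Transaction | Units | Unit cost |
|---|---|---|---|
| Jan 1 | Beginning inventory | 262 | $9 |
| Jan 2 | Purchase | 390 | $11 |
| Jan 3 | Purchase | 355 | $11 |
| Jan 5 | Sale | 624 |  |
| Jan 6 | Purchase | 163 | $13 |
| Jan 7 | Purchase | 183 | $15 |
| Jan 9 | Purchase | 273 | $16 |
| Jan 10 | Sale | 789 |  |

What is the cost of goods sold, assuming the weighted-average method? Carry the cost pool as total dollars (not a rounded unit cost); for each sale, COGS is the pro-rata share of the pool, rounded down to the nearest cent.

After Jan 1: 262 on hand, pool $2,358.00 (≈ $9.0000 each)
After Jan 2: 652 on hand, pool $6,648.00 (≈ $10.1963 each)
After Jan 3: 1007 on hand, pool $10,553.00 (≈ $10.4796 each)
Jan 5, sell 624: 624/1007 × $10,553.00 → $6,539.29
After Jan 6: 546 on hand, pool $6,132.71 (≈ $11.2321 each)
After Jan 7: 729 on hand, pool $8,877.71 (≈ $12.1779 each)
After Jan 9: 1002 on hand, pool $13,245.71 (≈ $13.2193 each)
Jan 10, sell 789: 789/1002 × $13,245.71 → $10,430.00
Total COGS = $6,539.29 + $10,430.00 = $16,969.29
Ending inventory (cost pool remaining) = $2,815.71
Check: goods available $19,785.00 = COGS $16,969.29 + ending $2,815.71

COGS = $16,969.29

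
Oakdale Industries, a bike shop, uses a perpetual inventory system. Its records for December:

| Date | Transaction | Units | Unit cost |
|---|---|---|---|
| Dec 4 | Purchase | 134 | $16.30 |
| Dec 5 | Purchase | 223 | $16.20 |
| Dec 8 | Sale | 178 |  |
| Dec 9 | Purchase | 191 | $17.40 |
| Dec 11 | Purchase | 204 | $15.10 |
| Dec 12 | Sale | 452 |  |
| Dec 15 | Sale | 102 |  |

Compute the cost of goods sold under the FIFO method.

Dec 8, 178 sold [FIFO — oldest first]: 134 @ $16.30 + 44 @ $16.20 = $2,897.00
Dec 12, 452 sold [FIFO — oldest first]: 179 @ $16.20 + 191 @ $17.40 + 82 @ $15.10 = $7,461.40
Dec 15, 102 sold [FIFO — oldest first]: 102 @ $15.10 = $1,540.20
Total COGS = $2,897.00 + $7,461.40 + $1,540.20 = $11,898.60
Ending inventory: 20 @ $15.10 = $302.00

COGS = $11,898.60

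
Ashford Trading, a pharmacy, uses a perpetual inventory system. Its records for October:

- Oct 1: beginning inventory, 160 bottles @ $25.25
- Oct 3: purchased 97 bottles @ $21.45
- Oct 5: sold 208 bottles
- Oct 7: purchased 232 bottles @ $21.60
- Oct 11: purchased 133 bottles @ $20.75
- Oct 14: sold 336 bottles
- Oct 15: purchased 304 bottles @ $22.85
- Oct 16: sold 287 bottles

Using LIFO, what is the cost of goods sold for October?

Oct 5, 208 sold [LIFO — newest first]: 97 @ $21.45 + 111 @ $25.25 = $4,883.40
Oct 14, 336 sold [LIFO — newest first]: 133 @ $20.75 + 203 @ $21.60 = $7,144.55
Oct 16, 287 sold [LIFO — newest first]: 287 @ $22.85 = $6,557.95
Total COGS = $4,883.40 + $7,144.55 + $6,557.95 = $18,585.90
Ending inventory: 49 @ $25.25 + 29 @ $21.60 + 17 @ $22.85 = $2,252.10

COGS = $18,585.90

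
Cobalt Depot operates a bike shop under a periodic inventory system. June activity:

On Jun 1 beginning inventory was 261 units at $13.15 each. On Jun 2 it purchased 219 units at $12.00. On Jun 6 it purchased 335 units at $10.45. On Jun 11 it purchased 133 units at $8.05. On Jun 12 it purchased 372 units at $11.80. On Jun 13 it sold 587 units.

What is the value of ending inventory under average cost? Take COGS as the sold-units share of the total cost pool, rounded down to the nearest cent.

Jun 13, sell 587: 587/1320 × $15,021.15 → $6,679.85
Ending inventory (cost pool remaining) = $8,341.30
Check: goods available $15,021.15 = COGS $6,679.85 + ending $8,341.30

Ending inventory = $8,341.30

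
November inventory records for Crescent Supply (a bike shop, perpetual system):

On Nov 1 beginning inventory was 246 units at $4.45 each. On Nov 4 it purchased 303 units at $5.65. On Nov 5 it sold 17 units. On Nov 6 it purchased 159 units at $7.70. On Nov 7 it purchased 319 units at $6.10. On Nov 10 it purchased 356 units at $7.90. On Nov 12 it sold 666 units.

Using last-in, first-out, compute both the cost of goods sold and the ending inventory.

COGS = $4,799.45; ending inventory = $3,989.80

Nov 5, 17 sold [LIFO — newest first]: 17 @ $5.65 = $96.05
Nov 12, 666 sold [LIFO — newest first]: 356 @ $7.90 + 310 @ $6.10 = $4,703.40
Total COGS = $96.05 + $4,703.40 = $4,799.45
Ending inventory: 246 @ $4.45 + 286 @ $5.65 + 159 @ $7.70 + 9 @ $6.10 = $3,989.80
Check: goods available $8,789.25 = COGS $4,799.45 + ending $3,989.80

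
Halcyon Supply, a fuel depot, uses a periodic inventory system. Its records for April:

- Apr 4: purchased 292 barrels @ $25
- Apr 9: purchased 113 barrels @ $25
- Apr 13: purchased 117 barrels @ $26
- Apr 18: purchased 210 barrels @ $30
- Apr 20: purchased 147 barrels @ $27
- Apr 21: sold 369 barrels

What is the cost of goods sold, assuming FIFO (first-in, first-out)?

COGS = $9,225

Apr 21, 369 sold [FIFO — oldest first]: 292 @ $25 + 77 @ $25 = $9,225
Ending inventory: 36 @ $25 + 117 @ $26 + 210 @ $30 + 147 @ $27 = $14,211
Check: goods available $23,436 = COGS $9,225 + ending $14,211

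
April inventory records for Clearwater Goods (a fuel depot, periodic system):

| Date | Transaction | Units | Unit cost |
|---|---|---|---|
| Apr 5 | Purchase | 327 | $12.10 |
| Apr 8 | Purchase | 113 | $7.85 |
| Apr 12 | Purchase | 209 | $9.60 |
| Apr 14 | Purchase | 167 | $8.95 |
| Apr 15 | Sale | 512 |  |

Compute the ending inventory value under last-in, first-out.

Apr 15, 512 sold [LIFO — newest first]: 167 @ $8.95 + 209 @ $9.60 + 113 @ $7.85 + 23 @ $12.10 = $4,666.40
Ending inventory: 304 @ $12.10 = $3,678.40

Ending inventory = $3,678.40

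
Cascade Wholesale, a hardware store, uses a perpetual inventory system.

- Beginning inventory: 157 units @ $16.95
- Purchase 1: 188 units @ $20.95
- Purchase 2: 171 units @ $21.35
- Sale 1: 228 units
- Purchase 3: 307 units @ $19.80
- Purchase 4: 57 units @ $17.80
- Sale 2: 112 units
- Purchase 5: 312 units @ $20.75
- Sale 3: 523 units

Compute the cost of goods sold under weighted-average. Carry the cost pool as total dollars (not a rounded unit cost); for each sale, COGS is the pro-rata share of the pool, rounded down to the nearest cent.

After Beginning: 157 on hand, pool $2,661.15 (≈ $16.9500 each)
After Purchase 1: 345 on hand, pool $6,599.75 (≈ $19.1297 each)
After Purchase 2: 516 on hand, pool $10,250.60 (≈ $19.8655 each)
Sale 1, sell 228: 228/516 × $10,250.60 → $4,529.33
After Purchase 3: 595 on hand, pool $11,799.87 (≈ $19.8317 each)
After Purchase 4: 652 on hand, pool $12,814.47 (≈ $19.6541 each)
Sale 2, sell 112: 112/652 × $12,814.47 → $2,201.25
After Purchase 5: 852 on hand, pool $17,087.22 (≈ $20.0554 each)
Sale 3, sell 523: 523/852 × $17,087.22 → $10,488.98
Total COGS = $4,529.33 + $2,201.25 + $10,488.98 = $17,219.56
Ending inventory (cost pool remaining) = $6,598.24

COGS = $17,219.56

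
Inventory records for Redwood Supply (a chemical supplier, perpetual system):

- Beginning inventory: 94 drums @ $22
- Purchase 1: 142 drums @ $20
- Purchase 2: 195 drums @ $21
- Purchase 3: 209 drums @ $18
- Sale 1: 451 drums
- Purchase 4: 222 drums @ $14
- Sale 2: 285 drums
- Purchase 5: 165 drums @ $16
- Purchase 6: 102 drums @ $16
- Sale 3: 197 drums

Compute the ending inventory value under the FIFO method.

Ending inventory = $3,136

Sale 1 (451) [FIFO — oldest first]: 94 @ $22 + 142 @ $20 + 195 @ $21 + 20 @ $18 = $9,363
Sale 2 (285) [FIFO — oldest first]: 189 @ $18 + 96 @ $14 = $4,746
Sale 3 (197) [FIFO — oldest first]: 126 @ $14 + 71 @ $16 = $2,900
Total COGS = $9,363 + $4,746 + $2,900 = $17,009
Ending inventory: 94 @ $16 + 102 @ $16 = $3,136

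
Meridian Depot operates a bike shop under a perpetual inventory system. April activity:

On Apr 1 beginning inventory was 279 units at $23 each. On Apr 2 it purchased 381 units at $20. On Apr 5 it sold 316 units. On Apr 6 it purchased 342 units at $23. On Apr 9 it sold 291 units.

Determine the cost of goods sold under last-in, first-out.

Apr 5, 316 sold [LIFO — newest first]: 316 @ $20 = $6,320
Apr 9, 291 sold [LIFO — newest first]: 291 @ $23 = $6,693
Total COGS = $6,320 + $6,693 = $13,013
Ending inventory: 279 @ $23 + 65 @ $20 + 51 @ $23 = $8,890
Check: goods available $21,903 = COGS $13,013 + ending $8,890

COGS = $13,013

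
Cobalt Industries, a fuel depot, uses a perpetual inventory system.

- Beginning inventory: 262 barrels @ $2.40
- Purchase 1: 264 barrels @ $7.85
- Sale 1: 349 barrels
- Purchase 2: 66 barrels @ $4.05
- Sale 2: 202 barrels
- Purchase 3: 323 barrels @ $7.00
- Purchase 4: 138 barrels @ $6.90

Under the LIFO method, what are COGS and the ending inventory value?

Sale 1 (349) [LIFO — newest first]: 264 @ $7.85 + 85 @ $2.40 = $2,276.40
Sale 2 (202) [LIFO — newest first]: 66 @ $4.05 + 136 @ $2.40 = $593.70
Total COGS = $2,276.40 + $593.70 = $2,870.10
Ending inventory: 41 @ $2.40 + 323 @ $7.00 + 138 @ $6.90 = $3,311.60
Check: goods available $6,181.70 = COGS $2,870.10 + ending $3,311.60

COGS = $2,870.10; ending inventory = $3,311.60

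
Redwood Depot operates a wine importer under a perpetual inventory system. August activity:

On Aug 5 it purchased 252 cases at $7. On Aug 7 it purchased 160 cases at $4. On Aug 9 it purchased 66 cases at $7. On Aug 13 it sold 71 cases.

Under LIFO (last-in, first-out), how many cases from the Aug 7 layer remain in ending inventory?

155

Aug 13, 71 sold [LIFO — newest first]: 66 @ $7 + 5 @ $4 = $482
Ending inventory: 252 @ $7 + 155 @ $4 = $2,384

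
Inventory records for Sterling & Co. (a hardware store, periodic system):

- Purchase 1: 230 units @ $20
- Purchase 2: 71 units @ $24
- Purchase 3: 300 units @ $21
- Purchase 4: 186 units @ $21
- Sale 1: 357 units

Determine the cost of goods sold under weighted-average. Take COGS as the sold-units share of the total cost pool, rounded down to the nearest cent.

Sale 1, sell 357: 357/787 × $16,510.00 → $7,489.28
Ending inventory (cost pool remaining) = $9,020.72

COGS = $7,489.28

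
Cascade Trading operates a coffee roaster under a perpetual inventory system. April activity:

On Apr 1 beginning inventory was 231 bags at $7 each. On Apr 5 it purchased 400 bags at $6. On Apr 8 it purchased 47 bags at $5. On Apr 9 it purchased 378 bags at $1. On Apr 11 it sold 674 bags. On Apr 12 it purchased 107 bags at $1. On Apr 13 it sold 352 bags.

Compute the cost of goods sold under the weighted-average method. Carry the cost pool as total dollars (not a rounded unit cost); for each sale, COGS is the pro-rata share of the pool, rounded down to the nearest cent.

COGS = $4,237.78

After Apr 1: 231 on hand, pool $1,617.00 (≈ $7.0000 each)
After Apr 5: 631 on hand, pool $4,017.00 (≈ $6.3661 each)
After Apr 8: 678 on hand, pool $4,252.00 (≈ $6.2714 each)
After Apr 9: 1056 on hand, pool $4,630.00 (≈ $4.3845 each)
Apr 11, sell 674: 674/1056 × $4,630.00 → $2,955.13
After Apr 12: 489 on hand, pool $1,781.87 (≈ $3.6439 each)
Apr 13, sell 352: 352/489 × $1,781.87 → $1,282.65
Total COGS = $2,955.13 + $1,282.65 = $4,237.78
Ending inventory (cost pool remaining) = $499.22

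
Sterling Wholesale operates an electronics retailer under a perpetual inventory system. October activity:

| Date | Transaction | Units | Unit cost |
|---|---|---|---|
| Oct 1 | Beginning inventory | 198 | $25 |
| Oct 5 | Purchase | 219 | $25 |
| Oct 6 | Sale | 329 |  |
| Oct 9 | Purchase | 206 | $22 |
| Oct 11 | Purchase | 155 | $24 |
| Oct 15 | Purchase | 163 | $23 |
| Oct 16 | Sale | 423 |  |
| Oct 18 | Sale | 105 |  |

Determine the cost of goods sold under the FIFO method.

Oct 6, 329 sold [FIFO — oldest first]: 198 @ $25 + 131 @ $25 = $8,225
Oct 16, 423 sold [FIFO — oldest first]: 88 @ $25 + 206 @ $22 + 129 @ $24 = $9,828
Oct 18, 105 sold [FIFO — oldest first]: 26 @ $24 + 79 @ $23 = $2,441
Total COGS = $8,225 + $9,828 + $2,441 = $20,494
Ending inventory: 84 @ $23 = $1,932

COGS = $20,494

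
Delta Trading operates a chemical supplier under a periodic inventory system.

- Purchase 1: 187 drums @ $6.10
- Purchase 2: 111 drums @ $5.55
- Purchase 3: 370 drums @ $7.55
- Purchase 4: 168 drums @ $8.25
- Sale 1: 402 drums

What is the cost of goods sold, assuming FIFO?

Sale 1 (402) [FIFO — oldest first]: 187 @ $6.10 + 111 @ $5.55 + 104 @ $7.55 = $2,541.95
Ending inventory: 266 @ $7.55 + 168 @ $8.25 = $3,394.30

COGS = $2,541.95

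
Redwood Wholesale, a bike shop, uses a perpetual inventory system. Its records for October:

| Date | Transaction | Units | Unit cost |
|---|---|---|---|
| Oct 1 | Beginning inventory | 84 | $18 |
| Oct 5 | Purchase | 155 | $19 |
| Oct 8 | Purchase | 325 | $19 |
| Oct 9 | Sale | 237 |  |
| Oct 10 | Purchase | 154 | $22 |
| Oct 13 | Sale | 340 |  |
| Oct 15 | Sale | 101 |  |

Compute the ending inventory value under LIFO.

Oct 9, 237 sold [LIFO — newest first]: 237 @ $19 = $4,503
Oct 13, 340 sold [LIFO — newest first]: 154 @ $22 + 88 @ $19 + 98 @ $19 = $6,922
Oct 15, 101 sold [LIFO — newest first]: 57 @ $19 + 44 @ $18 = $1,875
Total COGS = $4,503 + $6,922 + $1,875 = $13,300
Ending inventory: 40 @ $18 = $720
Check: goods available $14,020 = COGS $13,300 + ending $720

Ending inventory = $720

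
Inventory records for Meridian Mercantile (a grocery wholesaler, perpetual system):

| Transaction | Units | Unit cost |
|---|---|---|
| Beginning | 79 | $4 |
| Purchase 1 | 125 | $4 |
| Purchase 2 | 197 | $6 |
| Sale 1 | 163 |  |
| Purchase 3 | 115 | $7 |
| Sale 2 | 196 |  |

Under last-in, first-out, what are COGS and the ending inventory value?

Sale 1 (163) [LIFO — newest first]: 163 @ $6 = $978
Sale 2 (196) [LIFO — newest first]: 115 @ $7 + 34 @ $6 + 47 @ $4 = $1,197
Total COGS = $978 + $1,197 = $2,175
Ending inventory: 79 @ $4 + 78 @ $4 = $628
Check: goods available $2,803 = COGS $2,175 + ending $628

COGS = $2,175; ending inventory = $628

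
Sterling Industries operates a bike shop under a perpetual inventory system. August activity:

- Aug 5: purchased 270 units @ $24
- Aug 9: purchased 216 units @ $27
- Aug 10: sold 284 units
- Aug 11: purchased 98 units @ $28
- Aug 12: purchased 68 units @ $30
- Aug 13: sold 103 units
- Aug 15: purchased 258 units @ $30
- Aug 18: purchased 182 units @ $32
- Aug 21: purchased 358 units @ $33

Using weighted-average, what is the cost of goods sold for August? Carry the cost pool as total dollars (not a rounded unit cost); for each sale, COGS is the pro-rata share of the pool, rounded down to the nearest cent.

COGS = $9,965.95

After Aug 5: 270 on hand, pool $6,480.00 (≈ $24.0000 each)
After Aug 9: 486 on hand, pool $12,312.00 (≈ $25.3333 each)
Aug 10, sell 284: 284/486 × $12,312.00 → $7,194.66
After Aug 11: 300 on hand, pool $7,861.34 (≈ $26.2045 each)
After Aug 12: 368 on hand, pool $9,901.34 (≈ $26.9058 each)
Aug 13, sell 103: 103/368 × $9,901.34 → $2,771.29
After Aug 15: 523 on hand, pool $14,870.05 (≈ $28.4322 each)
After Aug 18: 705 on hand, pool $20,694.05 (≈ $29.3533 each)
After Aug 21: 1063 on hand, pool $32,508.05 (≈ $30.5814 each)
Total COGS = $7,194.66 + $2,771.29 = $9,965.95
Ending inventory (cost pool remaining) = $32,508.05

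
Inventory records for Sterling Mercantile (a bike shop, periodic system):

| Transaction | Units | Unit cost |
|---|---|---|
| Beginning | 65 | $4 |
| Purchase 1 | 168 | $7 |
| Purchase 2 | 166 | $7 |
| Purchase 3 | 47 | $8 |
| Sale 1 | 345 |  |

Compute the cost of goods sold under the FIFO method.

COGS = $2,220

Sale 1 (345) [FIFO — oldest first]: 65 @ $4 + 168 @ $7 + 112 @ $7 = $2,220
Ending inventory: 54 @ $7 + 47 @ $8 = $754
Check: goods available $2,974 = COGS $2,220 + ending $754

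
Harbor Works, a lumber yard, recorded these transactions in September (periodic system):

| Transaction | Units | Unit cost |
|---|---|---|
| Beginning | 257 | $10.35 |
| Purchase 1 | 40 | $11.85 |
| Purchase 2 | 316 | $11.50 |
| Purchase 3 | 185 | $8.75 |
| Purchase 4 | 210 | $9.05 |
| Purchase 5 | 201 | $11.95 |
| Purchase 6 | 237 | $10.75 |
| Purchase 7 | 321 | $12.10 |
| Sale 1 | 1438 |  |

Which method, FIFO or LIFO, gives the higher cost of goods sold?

FIFO COGS: 257 @ $10.35 + 40 @ $11.85 + 316 @ $11.50 + 185 @ $8.75 + 210 @ $9.05 + 201 @ $11.95 + 229 @ $10.75 = $15,150.90
LIFO COGS: 321 @ $12.10 + 237 @ $10.75 + 201 @ $11.95 + 210 @ $9.05 + 185 @ $8.75 + 284 @ $11.50 = $15,619.05

LIFO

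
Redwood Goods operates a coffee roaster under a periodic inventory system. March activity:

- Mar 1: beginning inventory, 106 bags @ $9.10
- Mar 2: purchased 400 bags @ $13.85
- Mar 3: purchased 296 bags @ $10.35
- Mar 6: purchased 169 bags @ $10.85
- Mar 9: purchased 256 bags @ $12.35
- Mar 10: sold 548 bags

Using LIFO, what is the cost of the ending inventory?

Mar 10, 548 sold [LIFO — newest first]: 256 @ $12.35 + 169 @ $10.85 + 123 @ $10.35 = $6,268.30
Ending inventory: 106 @ $9.10 + 400 @ $13.85 + 173 @ $10.35 = $8,295.15

Ending inventory = $8,295.15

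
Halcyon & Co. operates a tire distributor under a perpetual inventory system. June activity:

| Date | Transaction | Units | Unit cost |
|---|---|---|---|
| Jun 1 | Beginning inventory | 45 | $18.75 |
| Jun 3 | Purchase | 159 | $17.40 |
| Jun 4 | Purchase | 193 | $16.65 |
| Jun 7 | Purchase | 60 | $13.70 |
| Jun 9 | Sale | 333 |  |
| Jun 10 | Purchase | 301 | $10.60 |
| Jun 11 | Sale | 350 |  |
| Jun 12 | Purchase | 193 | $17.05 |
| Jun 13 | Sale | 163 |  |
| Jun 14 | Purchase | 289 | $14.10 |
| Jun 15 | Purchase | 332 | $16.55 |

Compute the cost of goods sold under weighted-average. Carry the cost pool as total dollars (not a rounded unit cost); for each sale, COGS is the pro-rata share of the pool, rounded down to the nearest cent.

COGS = $12,473.77

After Jun 1: 45 on hand, pool $843.75 (≈ $18.7500 each)
After Jun 3: 204 on hand, pool $3,610.35 (≈ $17.6978 each)
After Jun 4: 397 on hand, pool $6,823.80 (≈ $17.1884 each)
After Jun 7: 457 on hand, pool $7,645.80 (≈ $16.7304 each)
Jun 9, sell 333: 333/457 × $7,645.80 → $5,571.22
After Jun 10: 425 on hand, pool $5,265.18 (≈ $12.3887 each)
Jun 11, sell 350: 350/425 × $5,265.18 → $4,336.03
After Jun 12: 268 on hand, pool $4,219.80 (≈ $15.7455 each)
Jun 13, sell 163: 163/268 × $4,219.80 → $2,566.52
After Jun 14: 394 on hand, pool $5,728.18 (≈ $14.5385 each)
After Jun 15: 726 on hand, pool $11,222.78 (≈ $15.4584 each)
Total COGS = $5,571.22 + $4,336.03 + $2,566.52 = $12,473.77
Ending inventory (cost pool remaining) = $11,222.78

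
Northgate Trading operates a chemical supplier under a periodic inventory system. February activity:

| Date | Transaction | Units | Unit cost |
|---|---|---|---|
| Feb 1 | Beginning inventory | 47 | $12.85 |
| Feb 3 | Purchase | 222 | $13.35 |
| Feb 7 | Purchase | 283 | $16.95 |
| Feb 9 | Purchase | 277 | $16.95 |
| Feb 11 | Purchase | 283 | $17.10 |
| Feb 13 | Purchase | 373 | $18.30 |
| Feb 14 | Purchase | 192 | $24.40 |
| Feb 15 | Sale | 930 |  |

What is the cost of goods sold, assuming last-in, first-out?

COGS = $17,739.90

Feb 15, 930 sold [LIFO — newest first]: 192 @ $24.40 + 373 @ $18.30 + 283 @ $17.10 + 82 @ $16.95 = $17,739.90
Ending inventory: 47 @ $12.85 + 222 @ $13.35 + 283 @ $16.95 + 195 @ $16.95 = $11,669.75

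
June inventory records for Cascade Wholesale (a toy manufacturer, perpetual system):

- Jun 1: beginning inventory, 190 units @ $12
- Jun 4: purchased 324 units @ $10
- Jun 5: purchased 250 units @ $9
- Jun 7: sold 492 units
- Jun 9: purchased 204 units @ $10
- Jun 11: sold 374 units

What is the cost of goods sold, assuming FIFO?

COGS = $8,790

Jun 7, 492 sold [FIFO — oldest first]: 190 @ $12 + 302 @ $10 = $5,300
Jun 11, 374 sold [FIFO — oldest first]: 22 @ $10 + 250 @ $9 + 102 @ $10 = $3,490
Total COGS = $5,300 + $3,490 = $8,790
Ending inventory: 102 @ $10 = $1,020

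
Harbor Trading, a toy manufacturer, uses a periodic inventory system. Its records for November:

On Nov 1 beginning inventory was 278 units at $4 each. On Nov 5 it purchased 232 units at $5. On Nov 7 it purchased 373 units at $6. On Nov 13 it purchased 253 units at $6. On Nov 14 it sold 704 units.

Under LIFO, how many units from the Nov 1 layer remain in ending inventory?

278

Nov 14, 704 sold [LIFO — newest first]: 253 @ $6 + 373 @ $6 + 78 @ $5 = $4,146
Ending inventory: 278 @ $4 + 154 @ $5 = $1,882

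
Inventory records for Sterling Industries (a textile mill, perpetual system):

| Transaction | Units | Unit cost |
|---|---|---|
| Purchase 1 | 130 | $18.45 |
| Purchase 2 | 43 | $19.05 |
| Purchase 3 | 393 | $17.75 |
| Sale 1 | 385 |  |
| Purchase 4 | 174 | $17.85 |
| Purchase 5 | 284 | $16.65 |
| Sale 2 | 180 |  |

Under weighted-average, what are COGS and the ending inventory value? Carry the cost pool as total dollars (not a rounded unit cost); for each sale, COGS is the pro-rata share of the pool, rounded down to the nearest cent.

After Purchase 1: 130 on hand, pool $2,398.50 (≈ $18.4500 each)
After Purchase 2: 173 on hand, pool $3,217.65 (≈ $18.5991 each)
After Purchase 3: 566 on hand, pool $10,193.40 (≈ $18.0095 each)
Sale 1, sell 385: 385/566 × $10,193.40 → $6,933.67
After Purchase 4: 355 on hand, pool $6,365.63 (≈ $17.9314 each)
After Purchase 5: 639 on hand, pool $11,094.23 (≈ $17.3619 each)
Sale 2, sell 180: 180/639 × $11,094.23 → $3,125.13
Total COGS = $6,933.67 + $3,125.13 = $10,058.80
Ending inventory (cost pool remaining) = $7,969.10

COGS = $10,058.80; ending inventory = $7,969.10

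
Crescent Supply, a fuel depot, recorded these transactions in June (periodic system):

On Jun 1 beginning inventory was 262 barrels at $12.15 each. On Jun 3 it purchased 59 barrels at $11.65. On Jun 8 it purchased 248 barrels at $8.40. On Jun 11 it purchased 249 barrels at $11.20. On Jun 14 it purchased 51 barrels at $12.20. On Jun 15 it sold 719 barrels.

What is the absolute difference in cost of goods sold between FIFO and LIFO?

FIFO COGS: 262 @ $12.15 + 59 @ $11.65 + 248 @ $8.40 + 150 @ $11.20 = $7,633.85
LIFO COGS: 51 @ $12.20 + 249 @ $11.20 + 248 @ $8.40 + 59 @ $11.65 + 112 @ $12.15 = $7,542.35
Difference = |$7,633.85 − $7,542.35| = $91.50

$91.50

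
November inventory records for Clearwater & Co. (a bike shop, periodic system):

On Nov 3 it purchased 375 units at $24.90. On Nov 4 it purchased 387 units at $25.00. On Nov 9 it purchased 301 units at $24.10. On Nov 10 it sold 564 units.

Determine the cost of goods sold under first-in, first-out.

COGS = $14,062.50

Nov 10, 564 sold [FIFO — oldest first]: 375 @ $24.90 + 189 @ $25.00 = $14,062.50
Ending inventory: 198 @ $25.00 + 301 @ $24.10 = $12,204.10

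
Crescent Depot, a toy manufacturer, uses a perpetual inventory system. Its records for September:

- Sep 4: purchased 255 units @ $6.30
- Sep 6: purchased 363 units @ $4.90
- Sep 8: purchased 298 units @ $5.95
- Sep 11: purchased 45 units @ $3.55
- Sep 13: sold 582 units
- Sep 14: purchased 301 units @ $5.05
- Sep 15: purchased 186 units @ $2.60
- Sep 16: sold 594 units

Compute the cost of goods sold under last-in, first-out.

Sep 13, 582 sold [LIFO — newest first]: 45 @ $3.55 + 298 @ $5.95 + 239 @ $4.90 = $3,103.95
Sep 16, 594 sold [LIFO — newest first]: 186 @ $2.60 + 301 @ $5.05 + 107 @ $4.90 = $2,527.95
Total COGS = $3,103.95 + $2,527.95 = $5,631.90
Ending inventory: 255 @ $6.30 + 17 @ $4.90 = $1,689.80
Check: goods available $7,321.70 = COGS $5,631.90 + ending $1,689.80

COGS = $5,631.90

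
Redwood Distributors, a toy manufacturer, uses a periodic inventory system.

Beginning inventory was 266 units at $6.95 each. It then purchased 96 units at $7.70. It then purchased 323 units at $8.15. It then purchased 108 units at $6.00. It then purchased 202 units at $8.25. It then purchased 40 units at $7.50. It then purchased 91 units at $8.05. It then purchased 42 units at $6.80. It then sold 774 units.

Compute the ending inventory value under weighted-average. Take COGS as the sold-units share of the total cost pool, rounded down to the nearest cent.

Sale 1, sell 774: 774/1168 × $8,853.00 → $5,866.62
Ending inventory (cost pool remaining) = $2,986.38

Ending inventory = $2,986.38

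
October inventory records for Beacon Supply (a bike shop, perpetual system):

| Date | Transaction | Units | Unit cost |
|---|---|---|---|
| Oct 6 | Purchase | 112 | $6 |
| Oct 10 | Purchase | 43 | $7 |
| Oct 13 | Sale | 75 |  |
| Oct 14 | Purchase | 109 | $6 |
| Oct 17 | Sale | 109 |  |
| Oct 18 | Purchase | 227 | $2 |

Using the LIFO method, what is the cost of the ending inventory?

Oct 13, 75 sold [LIFO — newest first]: 43 @ $7 + 32 @ $6 = $493
Oct 17, 109 sold [LIFO — newest first]: 109 @ $6 = $654
Total COGS = $493 + $654 = $1,147
Ending inventory: 80 @ $6 + 227 @ $2 = $934

Ending inventory = $934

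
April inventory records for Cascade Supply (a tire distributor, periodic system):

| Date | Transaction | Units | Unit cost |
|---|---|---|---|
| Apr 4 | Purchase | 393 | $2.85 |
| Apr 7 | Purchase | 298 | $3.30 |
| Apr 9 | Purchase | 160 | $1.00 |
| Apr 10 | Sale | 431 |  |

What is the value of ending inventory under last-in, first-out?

Ending inventory = $1,209.15

Apr 10, 431 sold [LIFO — newest first]: 160 @ $1.00 + 271 @ $3.30 = $1,054.30
Ending inventory: 393 @ $2.85 + 27 @ $3.30 = $1,209.15
Check: goods available $2,263.45 = COGS $1,054.30 + ending $1,209.15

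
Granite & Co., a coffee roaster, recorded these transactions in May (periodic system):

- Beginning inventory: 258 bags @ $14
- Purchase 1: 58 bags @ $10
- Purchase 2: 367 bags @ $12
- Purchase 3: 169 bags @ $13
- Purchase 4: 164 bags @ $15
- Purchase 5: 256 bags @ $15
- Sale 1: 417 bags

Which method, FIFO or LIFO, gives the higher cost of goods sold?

FIFO COGS: 258 @ $14 + 58 @ $10 + 101 @ $12 = $5,404
LIFO COGS: 256 @ $15 + 161 @ $15 = $6,255

LIFO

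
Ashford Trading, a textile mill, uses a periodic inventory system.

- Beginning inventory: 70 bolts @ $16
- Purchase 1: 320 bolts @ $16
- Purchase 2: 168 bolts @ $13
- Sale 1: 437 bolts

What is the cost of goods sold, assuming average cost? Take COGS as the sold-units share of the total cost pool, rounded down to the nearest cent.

Sale 1, sell 437: 437/558 × $8,424.00 → $6,597.29
Ending inventory (cost pool remaining) = $1,826.71
Check: goods available $8,424.00 = COGS $6,597.29 + ending $1,826.71

COGS = $6,597.29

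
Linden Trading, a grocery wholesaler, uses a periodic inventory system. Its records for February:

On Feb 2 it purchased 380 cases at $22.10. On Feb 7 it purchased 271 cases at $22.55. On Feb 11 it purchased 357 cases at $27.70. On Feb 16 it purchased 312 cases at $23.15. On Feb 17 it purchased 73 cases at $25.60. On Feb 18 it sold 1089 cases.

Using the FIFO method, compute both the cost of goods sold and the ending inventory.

COGS = $26,273.10; ending inventory = $7,216.45

Feb 18, 1089 sold [FIFO — oldest first]: 380 @ $22.10 + 271 @ $22.55 + 357 @ $27.70 + 81 @ $23.15 = $26,273.10
Ending inventory: 231 @ $23.15 + 73 @ $25.60 = $7,216.45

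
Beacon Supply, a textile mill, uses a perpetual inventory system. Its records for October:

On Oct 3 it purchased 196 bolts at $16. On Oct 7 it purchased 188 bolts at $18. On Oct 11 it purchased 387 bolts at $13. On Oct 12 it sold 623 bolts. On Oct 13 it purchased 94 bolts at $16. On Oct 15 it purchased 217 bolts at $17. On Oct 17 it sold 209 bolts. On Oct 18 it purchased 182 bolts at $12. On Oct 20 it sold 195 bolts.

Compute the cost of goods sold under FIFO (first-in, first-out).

COGS = $15,809

Oct 12, 623 sold [FIFO — oldest first]: 196 @ $16 + 188 @ $18 + 239 @ $13 = $9,627
Oct 17, 209 sold [FIFO — oldest first]: 148 @ $13 + 61 @ $16 = $2,900
Oct 20, 195 sold [FIFO — oldest first]: 33 @ $16 + 162 @ $17 = $3,282
Total COGS = $9,627 + $2,900 + $3,282 = $15,809
Ending inventory: 55 @ $17 + 182 @ $12 = $3,119
Check: goods available $18,928 = COGS $15,809 + ending $3,119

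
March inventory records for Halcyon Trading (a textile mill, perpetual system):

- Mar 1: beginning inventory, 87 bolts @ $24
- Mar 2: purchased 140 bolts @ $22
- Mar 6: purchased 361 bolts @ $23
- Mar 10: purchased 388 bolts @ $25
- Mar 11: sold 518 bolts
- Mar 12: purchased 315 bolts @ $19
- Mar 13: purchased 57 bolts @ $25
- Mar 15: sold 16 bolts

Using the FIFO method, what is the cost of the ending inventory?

Ending inventory = $18,352

Mar 11, 518 sold [FIFO — oldest first]: 87 @ $24 + 140 @ $22 + 291 @ $23 = $11,861
Mar 15, 16 sold [FIFO — oldest first]: 16 @ $23 = $368
Total COGS = $11,861 + $368 = $12,229
Ending inventory: 54 @ $23 + 388 @ $25 + 315 @ $19 + 57 @ $25 = $18,352
Check: goods available $30,581 = COGS $12,229 + ending $18,352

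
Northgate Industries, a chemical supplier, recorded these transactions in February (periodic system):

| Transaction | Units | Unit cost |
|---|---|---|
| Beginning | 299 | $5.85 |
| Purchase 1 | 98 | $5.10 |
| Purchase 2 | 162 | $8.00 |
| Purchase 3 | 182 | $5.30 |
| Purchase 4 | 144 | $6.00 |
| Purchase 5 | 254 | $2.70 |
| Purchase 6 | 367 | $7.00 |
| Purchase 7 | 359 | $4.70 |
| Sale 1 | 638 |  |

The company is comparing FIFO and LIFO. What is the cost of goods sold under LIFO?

COGS = $3,640.30

FIFO COGS: 299 @ $5.85 + 98 @ $5.10 + 162 @ $8.00 + 79 @ $5.30 = $3,963.65
LIFO COGS: 359 @ $4.70 + 279 @ $7.00 = $3,640.30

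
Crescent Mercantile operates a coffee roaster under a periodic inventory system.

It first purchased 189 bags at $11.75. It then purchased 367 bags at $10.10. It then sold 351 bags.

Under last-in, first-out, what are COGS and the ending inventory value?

Sale 1 (351) [LIFO — newest first]: 351 @ $10.10 = $3,545.10
Ending inventory: 189 @ $11.75 + 16 @ $10.10 = $2,382.35

COGS = $3,545.10; ending inventory = $2,382.35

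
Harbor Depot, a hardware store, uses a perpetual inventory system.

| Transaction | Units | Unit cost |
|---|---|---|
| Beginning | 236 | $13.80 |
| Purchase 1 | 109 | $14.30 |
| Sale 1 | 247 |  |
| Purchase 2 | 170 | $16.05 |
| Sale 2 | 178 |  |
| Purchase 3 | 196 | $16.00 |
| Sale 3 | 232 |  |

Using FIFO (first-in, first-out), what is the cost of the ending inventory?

Ending inventory = $864.00

Sale 1 (247) [FIFO — oldest first]: 236 @ $13.80 + 11 @ $14.30 = $3,414.10
Sale 2 (178) [FIFO — oldest first]: 98 @ $14.30 + 80 @ $16.05 = $2,685.40
Sale 3 (232) [FIFO — oldest first]: 90 @ $16.05 + 142 @ $16.00 = $3,716.50
Total COGS = $3,414.10 + $2,685.40 + $3,716.50 = $9,816.00
Ending inventory: 54 @ $16.00 = $864.00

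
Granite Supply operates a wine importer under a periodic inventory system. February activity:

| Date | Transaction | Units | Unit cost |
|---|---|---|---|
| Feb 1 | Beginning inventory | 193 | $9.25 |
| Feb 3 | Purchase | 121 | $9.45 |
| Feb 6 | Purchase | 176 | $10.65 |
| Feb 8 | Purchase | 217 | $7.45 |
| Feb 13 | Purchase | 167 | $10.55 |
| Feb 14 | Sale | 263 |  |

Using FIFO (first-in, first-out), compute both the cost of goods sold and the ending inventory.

COGS = $2,446.75; ending inventory = $5,734.85

Feb 14, 263 sold [FIFO — oldest first]: 193 @ $9.25 + 70 @ $9.45 = $2,446.75
Ending inventory: 51 @ $9.45 + 176 @ $10.65 + 217 @ $7.45 + 167 @ $10.55 = $5,734.85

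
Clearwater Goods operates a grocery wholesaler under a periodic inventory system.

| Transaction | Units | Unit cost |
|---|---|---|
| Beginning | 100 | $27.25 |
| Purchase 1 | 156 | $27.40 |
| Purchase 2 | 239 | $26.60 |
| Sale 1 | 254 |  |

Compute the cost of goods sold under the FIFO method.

Sale 1 (254) [FIFO — oldest first]: 100 @ $27.25 + 154 @ $27.40 = $6,944.60
Ending inventory: 2 @ $27.40 + 239 @ $26.60 = $6,412.20

COGS = $6,944.60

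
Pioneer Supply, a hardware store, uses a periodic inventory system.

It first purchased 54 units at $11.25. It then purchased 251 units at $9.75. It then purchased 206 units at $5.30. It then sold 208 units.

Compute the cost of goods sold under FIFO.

COGS = $2,109.00

Sale 1 (208) [FIFO — oldest first]: 54 @ $11.25 + 154 @ $9.75 = $2,109.00
Ending inventory: 97 @ $9.75 + 206 @ $5.30 = $2,037.55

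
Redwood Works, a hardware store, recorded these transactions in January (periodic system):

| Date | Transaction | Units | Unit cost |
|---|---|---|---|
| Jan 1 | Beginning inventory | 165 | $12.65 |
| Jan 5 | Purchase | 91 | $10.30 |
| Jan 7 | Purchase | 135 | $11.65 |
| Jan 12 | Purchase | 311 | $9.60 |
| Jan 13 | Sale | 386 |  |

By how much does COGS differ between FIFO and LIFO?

FIFO COGS: 165 @ $12.65 + 91 @ $10.30 + 130 @ $11.65 = $4,539.05
LIFO COGS: 311 @ $9.60 + 75 @ $11.65 = $3,859.35
Difference = |$4,539.05 − $3,859.35| = $679.70

$679.70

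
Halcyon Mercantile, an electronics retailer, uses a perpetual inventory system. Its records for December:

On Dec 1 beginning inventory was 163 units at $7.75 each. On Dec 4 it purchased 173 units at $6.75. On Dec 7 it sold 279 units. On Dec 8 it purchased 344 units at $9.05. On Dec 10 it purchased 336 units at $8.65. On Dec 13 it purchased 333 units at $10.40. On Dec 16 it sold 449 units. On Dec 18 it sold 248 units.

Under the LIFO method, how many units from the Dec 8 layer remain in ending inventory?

Dec 7, 279 sold [LIFO — newest first]: 173 @ $6.75 + 106 @ $7.75 = $1,989.25
Dec 16, 449 sold [LIFO — newest first]: 333 @ $10.40 + 116 @ $8.65 = $4,466.60
Dec 18, 248 sold [LIFO — newest first]: 220 @ $8.65 + 28 @ $9.05 = $2,156.40
Total COGS = $1,989.25 + $4,466.60 + $2,156.40 = $8,612.25
Ending inventory: 57 @ $7.75 + 316 @ $9.05 = $3,301.55

316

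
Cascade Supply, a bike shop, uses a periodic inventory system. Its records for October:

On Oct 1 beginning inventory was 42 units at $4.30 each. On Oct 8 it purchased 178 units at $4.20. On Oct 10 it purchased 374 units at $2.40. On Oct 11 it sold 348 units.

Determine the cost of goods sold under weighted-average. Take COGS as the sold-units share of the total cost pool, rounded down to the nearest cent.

Oct 11, sell 348: 348/594 × $1,825.80 → $1,069.66
Ending inventory (cost pool remaining) = $756.14
Check: goods available $1,825.80 = COGS $1,069.66 + ending $756.14

COGS = $1,069.66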